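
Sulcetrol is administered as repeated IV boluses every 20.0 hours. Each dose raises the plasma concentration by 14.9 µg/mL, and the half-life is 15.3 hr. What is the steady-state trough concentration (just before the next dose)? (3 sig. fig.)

k = ln 2 / 15.3 = 0.04530 hr⁻¹
Fraction remaining after one interval: e^(−kτ) = e^(−0.04530 × 20.0) = 0.4041
R = 1 / (1 − 0.4041) = 1.678
Css,max = 14.9 × 1.678 = 25.00 µg/mL
Css,min = Css,max × e^(−kτ) = 25.00 × 0.4041 ≈ 10.1 µg/mL

10.1 µg/mL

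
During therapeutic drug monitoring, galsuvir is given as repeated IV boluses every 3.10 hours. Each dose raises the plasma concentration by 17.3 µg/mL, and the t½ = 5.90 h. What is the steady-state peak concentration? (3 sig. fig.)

56.7 µg/mL

k = ln 2 / 5.90 = 0.1175 h⁻¹
Fraction remaining after one interval: e^(−kτ) = e^(−0.1175 × 3.10) = 0.6948
R = 1 / (1 − 0.6948) = 3.276
Css,max = 17.3 × 3.276 ≈ 56.7 µg/mL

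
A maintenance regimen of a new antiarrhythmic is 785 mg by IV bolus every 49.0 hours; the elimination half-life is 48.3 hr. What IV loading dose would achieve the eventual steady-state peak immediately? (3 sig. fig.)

k = ln 2 / 48.3 = 0.01435 hr⁻¹
Accumulation ratio R = 1 / (1 − e^(−kτ)) = 1 / (1 − e^(−0.01435×49.0)) = 1 / (1 − 0.4950) = 1.980
Loading dose = maintenance dose × R = 785 × 1.980 ≈ 1550 mg

1550 mg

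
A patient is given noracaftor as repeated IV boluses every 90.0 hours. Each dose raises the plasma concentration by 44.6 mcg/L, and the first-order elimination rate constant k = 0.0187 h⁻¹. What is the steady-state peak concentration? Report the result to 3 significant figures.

54.8 mcg/L

Fraction remaining after one interval: e^(−kτ) = e^(−0.01870 × 90.0) = 0.1858
R = 1 / (1 − 0.1858) = 1.228
Css,max = 44.6 × 1.228 ≈ 54.8 mcg/L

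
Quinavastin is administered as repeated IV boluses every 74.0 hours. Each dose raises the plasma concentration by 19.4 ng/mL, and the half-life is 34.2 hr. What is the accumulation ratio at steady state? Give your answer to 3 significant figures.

k = ln 2 / 34.2 = 0.02027 hr⁻¹
Fraction remaining after one interval: e^(−kτ) = e^(−0.02027 × 74.0) = 0.2232
R = 1 / (1 − 0.2232) = 1 / 0.7768 ≈ 1.29

1.29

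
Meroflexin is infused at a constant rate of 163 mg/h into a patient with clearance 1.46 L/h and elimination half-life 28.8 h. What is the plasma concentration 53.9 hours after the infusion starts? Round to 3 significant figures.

Css = rate / CL = 163 / 1.46 = 111.6 mg/L
k = ln 2 / 28.8 = 0.02407 h⁻¹
C(t) = Css (1 − e^(−kt)) = 111.6 × (1 − e^(−1.297)) = 111.6 × 0.7267 ≈ 81.1 mg/L

81.1 mg/L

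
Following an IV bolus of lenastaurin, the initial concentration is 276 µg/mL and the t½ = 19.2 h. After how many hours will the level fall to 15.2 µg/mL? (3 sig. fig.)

k = ln 2 / 19.2 = 0.03610 h⁻¹
C(t) = C₀ e^(−kt)  ⇒  t = ln(C₀/C) / k
t = ln(276/15.2) / 0.03610 = 2.899 / 0.03610 ≈ 80.3 hours

80.3 hours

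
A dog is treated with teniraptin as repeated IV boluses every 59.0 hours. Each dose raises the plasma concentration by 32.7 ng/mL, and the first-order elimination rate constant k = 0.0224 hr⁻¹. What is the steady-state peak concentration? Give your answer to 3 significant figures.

Fraction remaining after one interval: e^(−kτ) = e^(−0.02240 × 59.0) = 0.2667
R = 1 / (1 − 0.2667) = 1.364
Css,max = 32.7 × 1.364 ≈ 44.6 ng/mL

44.6 ng/mL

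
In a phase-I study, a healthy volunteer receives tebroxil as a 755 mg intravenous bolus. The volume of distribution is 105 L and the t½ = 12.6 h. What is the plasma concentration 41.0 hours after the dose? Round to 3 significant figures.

C₀ = dose / V = 755 / 105 = 7.190 µg/mL
k = ln 2 / 12.6 = 0.05501 h⁻¹
C(t) = C₀ e^(−kt) = 7.190 × e^(−0.05501 × 41.0) = 7.190 × e^(−2.255) = 7.190 × 0.1048 ≈ 0.754 µg/mL

0.754 µg/mL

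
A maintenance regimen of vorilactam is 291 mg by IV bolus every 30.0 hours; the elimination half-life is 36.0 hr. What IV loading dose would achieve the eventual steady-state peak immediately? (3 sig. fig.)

k = ln 2 / 36.0 = 0.01925 hr⁻¹
Accumulation ratio R = 1 / (1 − e^(−kτ)) = 1 / (1 − e^(−0.01925×30.0)) = 1 / (1 − 0.5612) = 2.279
Loading dose = maintenance dose × R = 291 × 2.279 ≈ 663 mg

663 mg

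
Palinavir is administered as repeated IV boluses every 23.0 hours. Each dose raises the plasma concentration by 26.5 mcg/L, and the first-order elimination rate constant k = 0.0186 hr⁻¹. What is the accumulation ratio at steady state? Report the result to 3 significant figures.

Fraction remaining after one interval: e^(−kτ) = e^(−0.01860 × 23.0) = 0.6519
R = 1 / (1 − 0.6519) = 1 / 0.3481 ≈ 2.87

2.87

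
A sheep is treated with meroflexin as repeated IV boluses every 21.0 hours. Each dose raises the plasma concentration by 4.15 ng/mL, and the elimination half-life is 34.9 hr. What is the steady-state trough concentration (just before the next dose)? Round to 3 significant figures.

8.02 ng/mL

k = ln 2 / 34.9 = 0.01986 hr⁻¹
Fraction remaining after one interval: e^(−kτ) = e^(−0.01986 × 21.0) = 0.6590
R = 1 / (1 − 0.6590) = 2.932
Css,max = 4.15 × 2.932 = 12.17 ng/mL
Css,min = Css,max × e^(−kτ) = 12.17 × 0.6590 ≈ 8.02 ng/mL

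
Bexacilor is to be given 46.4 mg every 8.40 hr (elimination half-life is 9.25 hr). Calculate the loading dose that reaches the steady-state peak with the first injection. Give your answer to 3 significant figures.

k = ln 2 / 9.25 = 0.07493 hr⁻¹
Accumulation ratio R = 1 / (1 − e^(−kτ)) = 1 / (1 − e^(−0.07493×8.40)) = 1 / (1 − 0.5329) = 2.141
Loading dose = maintenance dose × R = 46.4 × 2.141 ≈ 99.3 mg

99.3 mg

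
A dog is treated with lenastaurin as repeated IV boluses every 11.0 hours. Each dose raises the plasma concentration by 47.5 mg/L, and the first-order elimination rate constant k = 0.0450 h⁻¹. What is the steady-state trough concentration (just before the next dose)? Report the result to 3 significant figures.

Fraction remaining after one interval: e^(−kτ) = e^(−0.04500 × 11.0) = 0.6096
R = 1 / (1 − 0.6096) = 2.561
Css,max = 47.5 × 2.561 = 121.7 mg/L
Css,min = Css,max × e^(−kτ) = 121.7 × 0.6096 ≈ 74.2 mg/L

74.2 mg/L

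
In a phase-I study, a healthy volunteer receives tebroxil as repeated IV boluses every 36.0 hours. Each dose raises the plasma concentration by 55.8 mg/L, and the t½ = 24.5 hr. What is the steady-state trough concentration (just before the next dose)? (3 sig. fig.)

k = ln 2 / 24.5 = 0.02829 hr⁻¹
Fraction remaining after one interval: e^(−kτ) = e^(−0.02829 × 36.0) = 0.3611
R = 1 / (1 − 0.3611) = 1.565
Css,max = 55.8 × 1.565 = 87.34 mg/L
Css,min = Css,max × e^(−kτ) = 87.34 × 0.3611 ≈ 31.5 mg/L

31.5 mg/L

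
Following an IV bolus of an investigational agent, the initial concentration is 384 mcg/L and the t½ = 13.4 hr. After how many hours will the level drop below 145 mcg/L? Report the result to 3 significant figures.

18.8 hours

k = ln 2 / 13.4 = 0.05173 hr⁻¹
C(t) = C₀ e^(−kt)  ⇒  t = ln(C₀/C) / k
t = ln(384/145) / 0.05173 = 0.9739 / 0.05173 ≈ 18.8 hours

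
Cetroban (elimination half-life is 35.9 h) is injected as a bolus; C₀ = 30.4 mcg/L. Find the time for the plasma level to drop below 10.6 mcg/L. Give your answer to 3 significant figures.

k = ln 2 / 35.9 = 0.01931 h⁻¹
C(t) = C₀ e^(−kt)  ⇒  t = ln(C₀/C) / k
t = ln(30.4/10.6) / 0.01931 = 1.054 / 0.01931 ≈ 54.6 hours

54.6 hours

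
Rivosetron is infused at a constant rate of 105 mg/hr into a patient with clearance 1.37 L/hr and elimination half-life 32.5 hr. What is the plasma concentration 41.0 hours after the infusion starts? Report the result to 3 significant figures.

44.7 µg/mL

Css = rate / CL = 105 / 1.37 = 76.64 µg/mL
k = ln 2 / 32.5 = 0.02133 hr⁻¹
C(t) = Css (1 − e^(−kt)) = 76.64 × (1 − e^(−0.8744)) = 76.64 × 0.5829 ≈ 44.7 µg/mL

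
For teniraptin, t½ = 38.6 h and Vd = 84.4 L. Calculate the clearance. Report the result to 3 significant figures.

1.52 L/h

k = ln 2 / t½ = ln 2 / 38.6 = 0.01796 h⁻¹
CL = k · V = 0.01796 × 84.4 ≈ 1.52 L/h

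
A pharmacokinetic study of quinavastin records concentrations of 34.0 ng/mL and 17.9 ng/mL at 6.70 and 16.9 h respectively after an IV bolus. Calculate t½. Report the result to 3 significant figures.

k = ln(C₁/C₂) / (t₂ − t₁) = ln(34.0/17.9) / (16.9 − 6.70)
  = 0.6416 / 10.20 = 0.06290 h⁻¹
t½ = ln 2 / k = ln 2 / 0.06290 ≈ 11.0 hours

11.0 hours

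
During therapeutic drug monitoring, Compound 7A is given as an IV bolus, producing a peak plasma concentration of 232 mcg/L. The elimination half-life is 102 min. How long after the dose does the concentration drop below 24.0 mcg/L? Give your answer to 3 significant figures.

k = ln 2 / 102 = 0.006796 min⁻¹
C(t) = C₀ e^(−kt)  ⇒  t = ln(C₀/C) / k
t = ln(232/24.0) / 0.006796 = 2.269 / 0.006796 ≈ 334 minutes

334 minutes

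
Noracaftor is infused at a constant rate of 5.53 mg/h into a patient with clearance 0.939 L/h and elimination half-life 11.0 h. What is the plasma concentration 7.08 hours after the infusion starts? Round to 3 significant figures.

2.12 mg/L

Css = rate / CL = 5.53 / 0.939 = 5.889 mg/L
k = ln 2 / 11.0 = 0.06301 h⁻¹
C(t) = Css (1 − e^(−kt)) = 5.889 × (1 − e^(−0.4461)) = 5.889 × 0.3599 ≈ 2.12 mg/L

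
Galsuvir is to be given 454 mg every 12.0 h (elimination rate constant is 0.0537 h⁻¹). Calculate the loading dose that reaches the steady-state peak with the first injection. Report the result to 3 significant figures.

956 mg

Accumulation ratio R = 1 / (1 − e^(−kτ)) = 1 / (1 − e^(−0.05370×12.0)) = 1 / (1 − 0.5250) = 2.105
Loading dose = maintenance dose × R = 454 × 2.105 ≈ 956 mg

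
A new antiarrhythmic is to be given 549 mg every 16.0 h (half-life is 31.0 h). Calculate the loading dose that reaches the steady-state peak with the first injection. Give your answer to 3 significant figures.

k = ln 2 / 31.0 = 0.02236 h⁻¹
Accumulation ratio R = 1 / (1 − e^(−kτ)) = 1 / (1 − e^(−0.02236×16.0)) = 1 / (1 − 0.6992) = 3.325
Loading dose = maintenance dose × R = 549 × 3.325 ≈ 1830 mg

1830 mg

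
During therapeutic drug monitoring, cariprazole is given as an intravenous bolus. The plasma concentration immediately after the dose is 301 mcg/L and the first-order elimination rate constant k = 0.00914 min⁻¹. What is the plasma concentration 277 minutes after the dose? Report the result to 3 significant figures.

23.9 mcg/L

C(t) = C₀ e^(−kt) = 301 × e^(−0.009140 × 277) = 301 × e^(−2.532) = 301 × 0.07952 ≈ 23.9 mcg/L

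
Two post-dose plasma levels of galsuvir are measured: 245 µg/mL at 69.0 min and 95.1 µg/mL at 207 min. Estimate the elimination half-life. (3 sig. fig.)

101 minutes

k = ln(C₁/C₂) / (t₂ − t₁) = ln(245/95.1) / (207 − 69.0)
  = 0.9463 / 138.0 = 0.006857 min⁻¹
t½ = ln 2 / k = ln 2 / 0.006857 ≈ 101 minutes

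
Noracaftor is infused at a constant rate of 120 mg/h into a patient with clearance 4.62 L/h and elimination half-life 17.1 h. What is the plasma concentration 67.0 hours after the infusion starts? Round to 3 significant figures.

Css = rate / CL = 120 / 4.62 = 25.97 mg/L
k = ln 2 / 17.1 = 0.04053 h⁻¹
C(t) = Css (1 − e^(−kt)) = 25.97 × (1 − e^(−2.716)) = 25.97 × 0.9339 ≈ 24.3 mg/L

24.3 mg/L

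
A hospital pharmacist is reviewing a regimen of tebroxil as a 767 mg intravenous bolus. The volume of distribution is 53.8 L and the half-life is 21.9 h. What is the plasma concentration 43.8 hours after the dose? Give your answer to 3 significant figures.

3.56 µg/mL

C₀ = dose / V = 767 / 53.8 = 14.26 µg/mL
k = ln 2 / 21.9 = 0.03165 h⁻¹
C(t) = C₀ e^(−kt) = 14.26 × e^(−0.03165 × 43.8) = 14.26 × e^(−1.386) = 14.26 × 0.2500 ≈ 3.56 µg/mL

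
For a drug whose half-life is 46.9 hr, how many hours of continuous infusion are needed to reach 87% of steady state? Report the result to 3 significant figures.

138 hours

k = ln 2 / 46.9 = 0.01478 hr⁻¹
f = 1 − e^(−kt)  ⇒  t = −ln(1 − f) / k
t = −ln(1 − 0.87) / 0.01478 = 2.040 / 0.01478 ≈ 138 hours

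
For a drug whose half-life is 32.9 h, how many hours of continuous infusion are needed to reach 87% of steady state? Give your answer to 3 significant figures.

k = ln 2 / 32.9 = 0.02107 h⁻¹
f = 1 − e^(−kt)  ⇒  t = −ln(1 − f) / k
t = −ln(1 − 0.87) / 0.02107 = 2.040 / 0.02107 ≈ 96.8 hours

96.8 hours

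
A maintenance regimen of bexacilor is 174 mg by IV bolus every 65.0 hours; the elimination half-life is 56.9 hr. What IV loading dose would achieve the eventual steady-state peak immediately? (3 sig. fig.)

k = ln 2 / 56.9 = 0.01218 hr⁻¹
Accumulation ratio R = 1 / (1 − e^(−kτ)) = 1 / (1 − e^(−0.01218×65.0)) = 1 / (1 − 0.4530) = 1.828
Loading dose = maintenance dose × R = 174 × 1.828 ≈ 318 mg

318 mg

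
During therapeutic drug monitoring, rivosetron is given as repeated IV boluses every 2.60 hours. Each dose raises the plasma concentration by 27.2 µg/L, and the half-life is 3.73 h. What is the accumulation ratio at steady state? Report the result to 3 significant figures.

2.61

k = ln 2 / 3.73 = 0.1858 h⁻¹
Fraction remaining after one interval: e^(−kτ) = e^(−0.1858 × 2.60) = 0.6168
R = 1 / (1 − 0.6168) = 1 / 0.3832 ≈ 2.61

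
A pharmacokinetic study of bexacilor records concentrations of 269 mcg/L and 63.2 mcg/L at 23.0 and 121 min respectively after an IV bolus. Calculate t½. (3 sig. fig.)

k = ln(C₁/C₂) / (t₂ − t₁) = ln(269/63.2) / (121 − 23.0)
  = 1.448 / 98.00 = 0.01478 min⁻¹
t½ = ln 2 / k = ln 2 / 0.01478 ≈ 46.9 minutes

46.9 minutes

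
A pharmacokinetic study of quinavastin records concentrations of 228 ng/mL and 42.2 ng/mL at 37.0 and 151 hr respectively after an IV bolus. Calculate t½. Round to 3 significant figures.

k = ln(C₁/C₂) / (t₂ − t₁) = ln(228/42.2) / (151 − 37.0)
  = 1.687 / 114.0 = 0.01480 hr⁻¹
t½ = ln 2 / k = ln 2 / 0.01480 ≈ 46.8 hours

46.8 hours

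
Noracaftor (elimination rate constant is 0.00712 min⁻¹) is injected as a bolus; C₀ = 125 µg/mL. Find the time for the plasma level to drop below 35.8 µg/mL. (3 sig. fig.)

176 minutes

C(t) = C₀ e^(−kt)  ⇒  t = ln(C₀/C) / k
t = ln(125/35.8) / 0.007120 = 1.250 / 0.007120 ≈ 176 minutes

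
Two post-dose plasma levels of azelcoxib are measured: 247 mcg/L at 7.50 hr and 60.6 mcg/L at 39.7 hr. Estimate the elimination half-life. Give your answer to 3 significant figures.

k = ln(C₁/C₂) / (t₂ − t₁) = ln(247/60.6) / (39.7 − 7.50)
  = 1.405 / 32.20 = 0.04364 hr⁻¹
t½ = ln 2 / k = ln 2 / 0.04364 ≈ 15.9 hours

15.9 hours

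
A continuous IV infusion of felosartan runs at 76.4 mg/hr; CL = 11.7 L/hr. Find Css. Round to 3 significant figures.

6.53 mg/L

Css = infusion rate / CL = 76.4 / 11.7 ≈ 6.53 mg/L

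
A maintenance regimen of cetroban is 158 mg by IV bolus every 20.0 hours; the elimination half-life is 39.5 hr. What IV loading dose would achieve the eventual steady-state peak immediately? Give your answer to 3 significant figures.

k = ln 2 / 39.5 = 0.01755 hr⁻¹
Accumulation ratio R = 1 / (1 − e^(−kτ)) = 1 / (1 − e^(−0.01755×20.0)) = 1 / (1 − 0.7040) = 3.379
Loading dose = maintenance dose × R = 158 × 3.379 ≈ 534 mg

534 mg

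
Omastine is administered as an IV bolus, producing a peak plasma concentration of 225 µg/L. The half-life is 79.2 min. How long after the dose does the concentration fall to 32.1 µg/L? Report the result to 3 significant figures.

222 minutes

k = ln 2 / 79.2 = 0.008752 min⁻¹
C(t) = C₀ e^(−kt)  ⇒  t = ln(C₀/C) / k
t = ln(225/32.1) / 0.008752 = 1.947 / 0.008752 ≈ 222 minutes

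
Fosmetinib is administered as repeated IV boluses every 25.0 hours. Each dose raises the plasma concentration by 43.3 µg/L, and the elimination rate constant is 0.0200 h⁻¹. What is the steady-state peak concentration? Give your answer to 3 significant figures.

Fraction remaining after one interval: e^(−kτ) = e^(−0.02000 × 25.0) = 0.6065
R = 1 / (1 − 0.6065) = 2.541
Css,max = 43.3 × 2.541 ≈ 110 µg/L

110 µg/L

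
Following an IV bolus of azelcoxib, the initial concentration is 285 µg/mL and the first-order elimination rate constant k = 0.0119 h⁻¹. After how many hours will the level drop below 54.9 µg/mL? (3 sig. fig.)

138 hours

C(t) = C₀ e^(−kt)  ⇒  t = ln(C₀/C) / k
t = ln(285/54.9) / 0.01190 = 1.647 / 0.01190 ≈ 138 hours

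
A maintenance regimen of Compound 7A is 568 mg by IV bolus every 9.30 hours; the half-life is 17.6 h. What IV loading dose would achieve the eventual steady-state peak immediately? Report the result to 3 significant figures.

1850 mg

k = ln 2 / 17.6 = 0.03938 h⁻¹
Accumulation ratio R = 1 / (1 − e^(−kτ)) = 1 / (1 − e^(−0.03938×9.30)) = 1 / (1 − 0.6933) = 3.261
Loading dose = maintenance dose × R = 568 × 3.261 ≈ 1850 mg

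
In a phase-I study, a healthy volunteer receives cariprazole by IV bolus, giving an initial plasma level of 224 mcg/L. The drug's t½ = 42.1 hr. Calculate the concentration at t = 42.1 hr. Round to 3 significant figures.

k = ln 2 / 42.1 = 0.01646 hr⁻¹
42.1 hr is 1.000 half-lives, so C = 224 × (1/2)^1.000 = 224 × 0.5000 ≈ 112 mcg/L

112 mcg/L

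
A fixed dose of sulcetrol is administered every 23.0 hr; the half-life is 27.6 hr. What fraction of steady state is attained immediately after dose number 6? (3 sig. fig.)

k = ln 2 / 27.6 = 0.02511 hr⁻¹
f_n = 1 − e^(−nkτ) = 1 − e^(−6 × 0.02511 × 23.0) = 1 − e^(−3.466) = 1 − 0.03125 ≈ 0.969

0.969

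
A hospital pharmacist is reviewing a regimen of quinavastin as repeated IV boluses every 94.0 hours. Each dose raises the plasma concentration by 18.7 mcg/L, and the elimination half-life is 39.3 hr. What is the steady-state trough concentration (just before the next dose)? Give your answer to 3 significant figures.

k = ln 2 / 39.3 = 0.01764 hr⁻¹
Fraction remaining after one interval: e^(−kτ) = e^(−0.01764 × 94.0) = 0.1905
R = 1 / (1 − 0.1905) = 1.235
Css,max = 18.7 × 1.235 = 23.10 mcg/L
Css,min = Css,max × e^(−kτ) = 23.10 × 0.1905 ≈ 4.40 mcg/L

4.40 mcg/L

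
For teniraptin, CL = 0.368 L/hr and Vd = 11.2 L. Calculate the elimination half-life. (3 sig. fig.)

21.1 hours

k = CL / V = 0.368 / 11.2 = 0.03286 hr⁻¹
t½ = ln 2 / k = ln 2 / 0.03286 ≈ 21.1 hours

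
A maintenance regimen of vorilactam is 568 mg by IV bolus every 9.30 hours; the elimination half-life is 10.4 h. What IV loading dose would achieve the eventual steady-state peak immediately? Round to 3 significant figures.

1230 mg

k = ln 2 / 10.4 = 0.06665 h⁻¹
Accumulation ratio R = 1 / (1 − e^(−kτ)) = 1 / (1 − e^(−0.06665×9.30)) = 1 / (1 − 0.5380) = 2.165
Loading dose = maintenance dose × R = 568 × 2.165 ≈ 1230 mg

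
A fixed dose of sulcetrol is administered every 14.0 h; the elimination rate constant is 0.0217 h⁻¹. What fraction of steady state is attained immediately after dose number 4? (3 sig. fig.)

f_n = 1 − e^(−nkτ) = 1 − e^(−4 × 0.02170 × 14.0) = 1 − e^(−1.215) = 1 − 0.2967 ≈ 0.703

0.703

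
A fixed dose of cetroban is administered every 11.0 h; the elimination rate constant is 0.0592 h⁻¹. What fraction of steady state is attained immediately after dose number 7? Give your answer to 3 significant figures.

f_n = 1 − e^(−nkτ) = 1 − e^(−7 × 0.05920 × 11.0) = 1 − e^(−4.558) = 1 − 0.01048 ≈ 0.990

0.990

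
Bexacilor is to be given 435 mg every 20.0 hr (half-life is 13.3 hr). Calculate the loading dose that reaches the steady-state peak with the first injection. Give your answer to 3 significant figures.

k = ln 2 / 13.3 = 0.05212 hr⁻¹
Accumulation ratio R = 1 / (1 − e^(−kτ)) = 1 / (1 − e^(−0.05212×20.0)) = 1 / (1 − 0.3526) = 1.545
Loading dose = maintenance dose × R = 435 × 1.545 ≈ 672 mg

672 mg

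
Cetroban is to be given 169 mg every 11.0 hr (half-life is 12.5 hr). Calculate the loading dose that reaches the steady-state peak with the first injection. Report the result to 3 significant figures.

k = ln 2 / 12.5 = 0.05545 hr⁻¹
Accumulation ratio R = 1 / (1 − e^(−kτ)) = 1 / (1 − e^(−0.05545×11.0)) = 1 / (1 − 0.5434) = 2.190
Loading dose = maintenance dose × R = 169 × 2.190 ≈ 370 mg

370 mg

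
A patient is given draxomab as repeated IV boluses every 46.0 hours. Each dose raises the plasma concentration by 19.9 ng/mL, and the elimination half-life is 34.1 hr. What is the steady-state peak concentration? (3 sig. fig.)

k = ln 2 / 34.1 = 0.02033 hr⁻¹
Fraction remaining after one interval: e^(−kτ) = e^(−0.02033 × 46.0) = 0.3926
R = 1 / (1 − 0.3926) = 1.646
Css,max = 19.9 × 1.646 ≈ 32.8 ng/mL

32.8 ng/mL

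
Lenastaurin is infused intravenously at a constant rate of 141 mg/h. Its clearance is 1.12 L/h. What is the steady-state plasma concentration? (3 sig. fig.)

126 mg/L

Css = infusion rate / CL = 141 / 1.12 ≈ 126 mg/L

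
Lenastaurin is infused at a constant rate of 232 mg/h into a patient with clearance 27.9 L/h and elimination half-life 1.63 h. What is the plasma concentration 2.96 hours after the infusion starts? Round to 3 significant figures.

Css = rate / CL = 232 / 27.9 = 8.315 µg/mL
k = ln 2 / 1.63 = 0.4252 h⁻¹
C(t) = Css (1 − e^(−kt)) = 8.315 × (1 − e^(−1.259)) = 8.315 × 0.7160 ≈ 5.95 µg/mL

5.95 µg/mL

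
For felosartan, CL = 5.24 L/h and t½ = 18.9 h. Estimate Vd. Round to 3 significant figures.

143 L

k = ln 2 / t½ = ln 2 / 18.9 = 0.03667 h⁻¹
V = CL / k = 5.24 / 0.03667 ≈ 143 L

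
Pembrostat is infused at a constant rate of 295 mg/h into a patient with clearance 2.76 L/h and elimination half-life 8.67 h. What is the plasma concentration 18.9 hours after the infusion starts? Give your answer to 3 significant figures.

Css = rate / CL = 295 / 2.76 = 106.9 mg/L
k = ln 2 / 8.67 = 0.07995 h⁻¹
C(t) = Css (1 − e^(−kt)) = 106.9 × (1 − e^(−1.511)) = 106.9 × 0.7793 ≈ 83.3 mg/L

83.3 mg/L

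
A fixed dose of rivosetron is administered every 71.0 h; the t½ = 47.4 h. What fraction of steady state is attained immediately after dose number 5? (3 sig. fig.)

0.994

k = ln 2 / 47.4 = 0.01462 h⁻¹
f_n = 1 − e^(−nkτ) = 1 − e^(−5 × 0.01462 × 71.0) = 1 − e^(−5.191) = 1 − 0.005565 ≈ 0.994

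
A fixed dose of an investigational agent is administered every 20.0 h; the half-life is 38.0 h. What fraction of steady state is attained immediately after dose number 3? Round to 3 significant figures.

0.665

k = ln 2 / 38.0 = 0.01824 h⁻¹
f_n = 1 − e^(−nkτ) = 1 − e^(−3 × 0.01824 × 20.0) = 1 − e^(−1.094) = 1 − 0.3347 ≈ 0.665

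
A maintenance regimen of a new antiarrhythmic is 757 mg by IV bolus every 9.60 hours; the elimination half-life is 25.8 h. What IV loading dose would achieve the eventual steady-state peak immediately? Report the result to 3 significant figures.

k = ln 2 / 25.8 = 0.02687 h⁻¹
Accumulation ratio R = 1 / (1 − e^(−kτ)) = 1 / (1 − e^(−0.02687×9.60)) = 1 / (1 − 0.7727) = 4.399
Loading dose = maintenance dose × R = 757 × 4.399 ≈ 3330 mg

3330 mg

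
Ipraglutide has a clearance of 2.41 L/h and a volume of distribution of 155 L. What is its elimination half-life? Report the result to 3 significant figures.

k = CL / V = 2.41 / 155 = 0.01555 h⁻¹
t½ = ln 2 / k = ln 2 / 0.01555 ≈ 44.6 hours

44.6 hours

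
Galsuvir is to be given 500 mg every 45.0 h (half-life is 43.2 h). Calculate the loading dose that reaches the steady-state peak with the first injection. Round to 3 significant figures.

972 mg

k = ln 2 / 43.2 = 0.01605 h⁻¹
Accumulation ratio R = 1 / (1 − e^(−kτ)) = 1 / (1 − e^(−0.01605×45.0)) = 1 / (1 − 0.4858) = 1.945
Loading dose = maintenance dose × R = 500 × 1.945 ≈ 972 mg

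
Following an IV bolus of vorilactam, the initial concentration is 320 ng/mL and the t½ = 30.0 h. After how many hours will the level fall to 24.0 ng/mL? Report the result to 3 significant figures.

k = ln 2 / 30.0 = 0.02310 h⁻¹
C(t) = C₀ e^(−kt)  ⇒  t = ln(C₀/C) / k
t = ln(320/24.0) / 0.02310 = 2.590 / 0.02310 ≈ 112 hours

112 hours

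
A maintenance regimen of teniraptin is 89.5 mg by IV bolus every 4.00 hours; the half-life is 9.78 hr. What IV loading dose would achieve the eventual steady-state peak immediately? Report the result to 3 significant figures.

k = ln 2 / 9.78 = 0.07087 hr⁻¹
Accumulation ratio R = 1 / (1 − e^(−kτ)) = 1 / (1 − e^(−0.07087×4.00)) = 1 / (1 − 0.7531) = 4.051
Loading dose = maintenance dose × R = 89.5 × 4.051 ≈ 363 mg

363 mg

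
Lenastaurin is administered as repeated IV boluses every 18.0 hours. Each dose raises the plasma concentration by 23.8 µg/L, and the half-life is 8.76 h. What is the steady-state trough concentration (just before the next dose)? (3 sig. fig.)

7.54 µg/L

k = ln 2 / 8.76 = 0.07913 h⁻¹
Fraction remaining after one interval: e^(−kτ) = e^(−0.07913 × 18.0) = 0.2407
R = 1 / (1 − 0.2407) = 1.317
Css,max = 23.8 × 1.317 = 31.34 µg/L
Css,min = Css,max × e^(−kτ) = 31.34 × 0.2407 ≈ 7.54 µg/L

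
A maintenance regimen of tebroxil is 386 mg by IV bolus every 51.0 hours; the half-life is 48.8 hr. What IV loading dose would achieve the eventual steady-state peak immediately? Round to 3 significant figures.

k = ln 2 / 48.8 = 0.01420 hr⁻¹
Accumulation ratio R = 1 / (1 − e^(−kτ)) = 1 / (1 − e^(−0.01420×51.0)) = 1 / (1 − 0.4846) = 1.940
Loading dose = maintenance dose × R = 386 × 1.940 ≈ 749 mg

749 mg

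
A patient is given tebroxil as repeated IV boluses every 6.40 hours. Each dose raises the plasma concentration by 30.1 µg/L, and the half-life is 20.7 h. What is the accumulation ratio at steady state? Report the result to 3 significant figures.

5.18

k = ln 2 / 20.7 = 0.03349 h⁻¹
Fraction remaining after one interval: e^(−kτ) = e^(−0.03349 × 6.40) = 0.8071
R = 1 / (1 − 0.8071) = 1 / 0.1929 ≈ 5.18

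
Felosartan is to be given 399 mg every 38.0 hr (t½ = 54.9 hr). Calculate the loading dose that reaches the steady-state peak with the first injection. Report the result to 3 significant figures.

1050 mg

k = ln 2 / 54.9 = 0.01263 hr⁻¹
Accumulation ratio R = 1 / (1 − e^(−kτ)) = 1 / (1 − e^(−0.01263×38.0)) = 1 / (1 − 0.6189) = 2.624
Loading dose = maintenance dose × R = 399 × 2.624 ≈ 1050 mg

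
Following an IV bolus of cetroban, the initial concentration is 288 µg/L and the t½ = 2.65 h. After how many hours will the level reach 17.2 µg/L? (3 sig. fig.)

10.8 hours

k = ln 2 / 2.65 = 0.2616 h⁻¹
C(t) = C₀ e^(−kt)  ⇒  t = ln(C₀/C) / k
t = ln(288/17.2) / 0.2616 = 2.818 / 0.2616 ≈ 10.8 hours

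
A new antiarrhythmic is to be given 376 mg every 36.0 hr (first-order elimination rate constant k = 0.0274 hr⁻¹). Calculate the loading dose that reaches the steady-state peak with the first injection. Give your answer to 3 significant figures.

Accumulation ratio R = 1 / (1 − e^(−kτ)) = 1 / (1 − e^(−0.02740×36.0)) = 1 / (1 − 0.3729) = 1.595
Loading dose = maintenance dose × R = 376 × 1.595 ≈ 600 mg

600 mg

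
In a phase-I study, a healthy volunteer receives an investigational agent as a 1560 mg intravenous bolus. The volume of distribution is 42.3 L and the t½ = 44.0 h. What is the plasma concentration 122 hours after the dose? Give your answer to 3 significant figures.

5.40 mg/L

C₀ = dose / V = 1560 / 42.3 = 36.88 mg/L
k = ln 2 / 44.0 = 0.01575 h⁻¹
C(t) = C₀ e^(−kt) = 36.88 × e^(−0.01575 × 122) = 36.88 × e^(−1.922) = 36.88 × 0.1463 ≈ 5.40 mg/L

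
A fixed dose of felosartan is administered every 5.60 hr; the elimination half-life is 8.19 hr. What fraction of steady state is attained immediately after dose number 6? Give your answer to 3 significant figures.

k = ln 2 / 8.19 = 0.08463 hr⁻¹
f_n = 1 − e^(−nkτ) = 1 − e^(−6 × 0.08463 × 5.60) = 1 − e^(−2.844) = 1 − 0.05821 ≈ 0.942

0.942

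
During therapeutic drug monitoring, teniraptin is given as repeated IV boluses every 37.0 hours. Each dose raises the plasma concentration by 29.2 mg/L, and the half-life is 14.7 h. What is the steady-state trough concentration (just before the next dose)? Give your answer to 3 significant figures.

6.18 mg/L

k = ln 2 / 14.7 = 0.04715 h⁻¹
Fraction remaining after one interval: e^(−kτ) = e^(−0.04715 × 37.0) = 0.1747
R = 1 / (1 − 0.1747) = 1.212
Css,max = 29.2 × 1.212 = 35.38 mg/L
Css,min = Css,max × e^(−kτ) = 35.38 × 0.1747 ≈ 6.18 mg/L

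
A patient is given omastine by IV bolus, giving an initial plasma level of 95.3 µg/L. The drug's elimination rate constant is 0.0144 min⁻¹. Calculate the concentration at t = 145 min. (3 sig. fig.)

C(t) = C₀ e^(−kt) = 95.3 × e^(−0.01440 × 145) = 95.3 × e^(−2.088) = 95.3 × 0.1239 ≈ 11.8 µg/L

11.8 µg/L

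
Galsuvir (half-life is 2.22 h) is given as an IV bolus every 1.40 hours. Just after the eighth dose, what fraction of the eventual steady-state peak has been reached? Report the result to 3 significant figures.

k = ln 2 / 2.22 = 0.3122 h⁻¹
f_n = 1 − e^(−nkτ) = 1 − e^(−8 × 0.3122 × 1.40) = 1 − e^(−3.497) = 1 − 0.03029 ≈ 0.970

0.970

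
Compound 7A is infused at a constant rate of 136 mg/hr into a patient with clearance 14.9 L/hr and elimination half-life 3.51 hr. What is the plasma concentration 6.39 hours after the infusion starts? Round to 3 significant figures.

Css = rate / CL = 136 / 14.9 = 9.128 µg/mL
k = ln 2 / 3.51 = 0.1975 hr⁻¹
C(t) = Css (1 − e^(−kt)) = 9.128 × (1 − e^(−1.262)) = 9.128 × 0.7169 ≈ 6.54 µg/mL

6.54 µg/mL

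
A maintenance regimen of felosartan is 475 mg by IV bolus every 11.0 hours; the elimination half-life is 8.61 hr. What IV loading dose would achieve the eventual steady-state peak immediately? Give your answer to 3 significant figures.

k = ln 2 / 8.61 = 0.08050 hr⁻¹
Accumulation ratio R = 1 / (1 − e^(−kτ)) = 1 / (1 − e^(−0.08050×11.0)) = 1 / (1 − 0.4125) = 1.702
Loading dose = maintenance dose × R = 475 × 1.702 ≈ 808 mg

808 mg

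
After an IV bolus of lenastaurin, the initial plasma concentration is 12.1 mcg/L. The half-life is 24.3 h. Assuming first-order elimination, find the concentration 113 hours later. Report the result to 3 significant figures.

k = ln 2 / 24.3 = 0.02852 h⁻¹
C(t) = C₀ e^(−kt) = 12.1 × e^(−0.02852 × 113) = 12.1 × e^(−3.223) = 12.1 × 0.03982 ≈ 0.482 mcg/L

0.482 mcg/L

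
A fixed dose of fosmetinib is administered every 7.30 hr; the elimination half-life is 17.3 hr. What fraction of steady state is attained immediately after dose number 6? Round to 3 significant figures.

k = ln 2 / 17.3 = 0.04007 hr⁻¹
f_n = 1 − e^(−nkτ) = 1 − e^(−6 × 0.04007 × 7.30) = 1 − e^(−1.755) = 1 − 0.1729 ≈ 0.827

0.827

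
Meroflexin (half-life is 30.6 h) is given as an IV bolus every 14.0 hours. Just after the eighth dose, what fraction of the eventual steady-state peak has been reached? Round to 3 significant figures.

0.921

k = ln 2 / 30.6 = 0.02265 h⁻¹
f_n = 1 − e^(−nkτ) = 1 − e^(−8 × 0.02265 × 14.0) = 1 − e^(−2.537) = 1 − 0.07910 ≈ 0.921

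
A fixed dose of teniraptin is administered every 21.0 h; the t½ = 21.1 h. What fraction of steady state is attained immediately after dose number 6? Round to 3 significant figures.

0.984

k = ln 2 / 21.1 = 0.03285 h⁻¹
f_n = 1 − e^(−nkτ) = 1 − e^(−6 × 0.03285 × 21.0) = 1 − e^(−4.139) = 1 − 0.01594 ≈ 0.984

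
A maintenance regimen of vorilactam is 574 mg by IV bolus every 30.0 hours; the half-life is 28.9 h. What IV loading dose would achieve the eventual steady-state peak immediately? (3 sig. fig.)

k = ln 2 / 28.9 = 0.02398 h⁻¹
Accumulation ratio R = 1 / (1 − e^(−kτ)) = 1 / (1 − e^(−0.02398×30.0)) = 1 / (1 − 0.4870) = 1.949
Loading dose = maintenance dose × R = 574 × 1.949 ≈ 1120 mg

1120 mg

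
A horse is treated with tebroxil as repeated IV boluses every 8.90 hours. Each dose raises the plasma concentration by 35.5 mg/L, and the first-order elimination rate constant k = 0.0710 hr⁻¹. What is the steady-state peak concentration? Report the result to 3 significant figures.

Fraction remaining after one interval: e^(−kτ) = e^(−0.07100 × 8.90) = 0.5316
R = 1 / (1 − 0.5316) = 2.135
Css,max = 35.5 × 2.135 ≈ 75.8 mg/L

75.8 mg/L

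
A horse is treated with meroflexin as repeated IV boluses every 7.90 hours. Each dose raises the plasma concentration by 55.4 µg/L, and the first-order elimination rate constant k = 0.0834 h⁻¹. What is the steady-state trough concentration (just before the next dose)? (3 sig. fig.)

59.4 µg/L

Fraction remaining after one interval: e^(−kτ) = e^(−0.08340 × 7.90) = 0.5174
R = 1 / (1 − 0.5174) = 2.072
Css,max = 55.4 × 2.072 = 114.8 µg/L
Css,min = Css,max × e^(−kτ) = 114.8 × 0.5174 ≈ 59.4 µg/L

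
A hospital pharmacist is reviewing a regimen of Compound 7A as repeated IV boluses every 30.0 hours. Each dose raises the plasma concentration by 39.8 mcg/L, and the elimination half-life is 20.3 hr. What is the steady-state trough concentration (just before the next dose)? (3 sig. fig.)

k = ln 2 / 20.3 = 0.03415 hr⁻¹
Fraction remaining after one interval: e^(−kτ) = e^(−0.03415 × 30.0) = 0.3590
R = 1 / (1 − 0.3590) = 1.560
Css,max = 39.8 × 1.560 = 62.09 mcg/L
Css,min = Css,max × e^(−kτ) = 62.09 × 0.3590 ≈ 22.3 mcg/L

22.3 mcg/L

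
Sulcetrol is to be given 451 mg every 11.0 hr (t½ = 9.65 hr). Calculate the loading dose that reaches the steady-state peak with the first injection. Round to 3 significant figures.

826 mg

k = ln 2 / 9.65 = 0.07183 hr⁻¹
Accumulation ratio R = 1 / (1 − e^(−kτ)) = 1 / (1 − e^(−0.07183×11.0)) = 1 / (1 − 0.4538) = 1.831
Loading dose = maintenance dose × R = 451 × 1.831 ≈ 826 mg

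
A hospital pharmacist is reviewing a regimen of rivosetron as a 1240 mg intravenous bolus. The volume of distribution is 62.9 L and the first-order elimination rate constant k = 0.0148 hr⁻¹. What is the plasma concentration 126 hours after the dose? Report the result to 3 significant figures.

3.05 µg/mL

C₀ = dose / V = 1240 / 62.9 = 19.71 µg/mL
C(t) = C₀ e^(−kt) = 19.71 × e^(−0.01480 × 126) = 19.71 × e^(−1.865) = 19.71 × 0.1549 ≈ 3.05 µg/mL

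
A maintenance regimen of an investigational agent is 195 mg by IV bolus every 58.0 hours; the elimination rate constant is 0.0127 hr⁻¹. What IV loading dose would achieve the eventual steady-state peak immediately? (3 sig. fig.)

Accumulation ratio R = 1 / (1 − e^(−kτ)) = 1 / (1 − e^(−0.01270×58.0)) = 1 / (1 − 0.4787) = 1.918
Loading dose = maintenance dose × R = 195 × 1.918 ≈ 374 mg

374 mg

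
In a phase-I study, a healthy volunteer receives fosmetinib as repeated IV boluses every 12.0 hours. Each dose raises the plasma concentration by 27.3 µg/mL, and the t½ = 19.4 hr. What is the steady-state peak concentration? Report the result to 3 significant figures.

78.3 µg/mL

k = ln 2 / 19.4 = 0.03573 hr⁻¹
Fraction remaining after one interval: e^(−kτ) = e^(−0.03573 × 12.0) = 0.6513
R = 1 / (1 − 0.6513) = 2.868
Css,max = 27.3 × 2.868 ≈ 78.3 µg/mL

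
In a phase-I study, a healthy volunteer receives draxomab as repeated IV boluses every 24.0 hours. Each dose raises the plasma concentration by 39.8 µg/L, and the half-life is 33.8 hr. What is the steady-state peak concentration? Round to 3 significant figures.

k = ln 2 / 33.8 = 0.02051 hr⁻¹
Fraction remaining after one interval: e^(−kτ) = e^(−0.02051 × 24.0) = 0.6113
R = 1 / (1 − 0.6113) = 2.573
Css,max = 39.8 × 2.573 ≈ 102 µg/L

102 µg/L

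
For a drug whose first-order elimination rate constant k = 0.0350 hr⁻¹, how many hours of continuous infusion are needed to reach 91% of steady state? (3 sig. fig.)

68.8 hours

f = 1 − e^(−kt)  ⇒  t = −ln(1 − f) / k
t = −ln(1 − 0.91) / 0.03500 = 2.408 / 0.03500 ≈ 68.8 hours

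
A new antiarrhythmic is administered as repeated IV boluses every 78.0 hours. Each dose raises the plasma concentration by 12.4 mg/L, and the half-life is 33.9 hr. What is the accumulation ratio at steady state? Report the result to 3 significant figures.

k = ln 2 / 33.9 = 0.02045 hr⁻¹
Fraction remaining after one interval: e^(−kτ) = e^(−0.02045 × 78.0) = 0.2029
R = 1 / (1 − 0.2029) = 1 / 0.7971 ≈ 1.25

1.25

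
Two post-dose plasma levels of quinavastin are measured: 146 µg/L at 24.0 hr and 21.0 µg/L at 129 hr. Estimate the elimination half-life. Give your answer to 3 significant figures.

k = ln(C₁/C₂) / (t₂ − t₁) = ln(146/21.0) / (129 − 24.0)
  = 1.939 / 105.0 = 0.01847 hr⁻¹
t½ = ln 2 / k = ln 2 / 0.01847 ≈ 37.5 hours

37.5 hours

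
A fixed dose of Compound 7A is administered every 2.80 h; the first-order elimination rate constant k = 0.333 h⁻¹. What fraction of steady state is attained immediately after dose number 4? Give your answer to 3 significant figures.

0.976

f_n = 1 − e^(−nkτ) = 1 − e^(−4 × 0.3330 × 2.80) = 1 − e^(−3.730) = 1 − 0.02400 ≈ 0.976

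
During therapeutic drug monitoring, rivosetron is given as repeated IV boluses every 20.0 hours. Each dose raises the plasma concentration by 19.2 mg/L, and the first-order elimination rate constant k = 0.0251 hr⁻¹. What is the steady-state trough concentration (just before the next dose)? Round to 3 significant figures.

Fraction remaining after one interval: e^(−kτ) = e^(−0.02510 × 20.0) = 0.6053
R = 1 / (1 − 0.6053) = 2.534
Css,max = 19.2 × 2.534 = 48.65 mg/L
Css,min = Css,max × e^(−kτ) = 48.65 × 0.6053 ≈ 29.4 mg/L

29.4 mg/L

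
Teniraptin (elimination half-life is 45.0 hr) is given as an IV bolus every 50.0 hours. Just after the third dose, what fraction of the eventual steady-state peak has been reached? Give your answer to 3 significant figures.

0.901

k = ln 2 / 45.0 = 0.01540 hr⁻¹
f_n = 1 − e^(−nkτ) = 1 − e^(−3 × 0.01540 × 50.0) = 1 − e^(−2.310) = 1 − 0.09921 ≈ 0.901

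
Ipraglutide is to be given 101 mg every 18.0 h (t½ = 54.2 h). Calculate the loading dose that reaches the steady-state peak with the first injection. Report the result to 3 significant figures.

491 mg

k = ln 2 / 54.2 = 0.01279 h⁻¹
Accumulation ratio R = 1 / (1 − e^(−kτ)) = 1 / (1 − e^(−0.01279×18.0)) = 1 / (1 − 0.7944) = 4.863
Loading dose = maintenance dose × R = 101 × 4.863 ≈ 491 mg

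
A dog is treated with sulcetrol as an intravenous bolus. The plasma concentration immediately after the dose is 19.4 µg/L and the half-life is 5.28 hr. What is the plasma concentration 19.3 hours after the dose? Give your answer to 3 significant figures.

k = ln 2 / 5.28 = 0.1313 hr⁻¹
19.3 hr is 3.655 half-lives, so C = 19.4 × (1/2)^3.655 = 19.4 × 0.07937 ≈ 1.54 µg/L

1.54 µg/L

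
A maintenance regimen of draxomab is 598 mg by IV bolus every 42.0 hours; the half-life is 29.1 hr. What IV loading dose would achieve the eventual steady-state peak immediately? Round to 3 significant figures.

946 mg

k = ln 2 / 29.1 = 0.02382 hr⁻¹
Accumulation ratio R = 1 / (1 − e^(−kτ)) = 1 / (1 − e^(−0.02382×42.0)) = 1 / (1 − 0.3677) = 1.582
Loading dose = maintenance dose × R = 598 × 1.582 ≈ 946 mg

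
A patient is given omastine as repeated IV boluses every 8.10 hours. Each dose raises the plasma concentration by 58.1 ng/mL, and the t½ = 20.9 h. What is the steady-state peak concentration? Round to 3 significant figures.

247 ng/mL

k = ln 2 / 20.9 = 0.03316 h⁻¹
Fraction remaining after one interval: e^(−kτ) = e^(−0.03316 × 8.10) = 0.7644
R = 1 / (1 − 0.7644) = 4.245
Css,max = 58.1 × 4.245 ≈ 247 ng/mL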